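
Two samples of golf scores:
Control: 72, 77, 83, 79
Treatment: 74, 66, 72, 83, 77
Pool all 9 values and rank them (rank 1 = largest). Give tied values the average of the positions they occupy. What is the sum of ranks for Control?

Sorted (descending): 83, 83, 79, 77, 77, 74, 72, 72, 66
The 2 values of 83 occupy positions 1–2 → average rank (1+2)/2 = 1.5.
The 2 values of 77 occupy positions 4–5 → average rank (4+5)/2 = 4.5.
The 2 values of 72 occupy positions 7–8 → average rank (7+8)/2 = 7.5.
Control values → pooled ranks: 72→7.5, 77→4.5, 83→1.5, 79→3
Rank sum = 7.5 + 4.5 + 1.5 + 3 = 16.5

16.5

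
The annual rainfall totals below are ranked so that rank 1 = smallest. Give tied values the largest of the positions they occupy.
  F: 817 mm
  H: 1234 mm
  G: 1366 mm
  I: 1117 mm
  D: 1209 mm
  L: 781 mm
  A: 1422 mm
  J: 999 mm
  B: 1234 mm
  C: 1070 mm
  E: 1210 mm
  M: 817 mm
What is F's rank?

3

Sorted (ascending): 781, 817, 817, 999, 1070, 1117, 1209, 1210, 1234, 1234, 1366, 1422
The 2 values of 817 occupy positions 2–3 → each gets rank 3.
The 2 values of 1234 occupy positions 9–10 → each gets rank 10.
F has value 817 mm → rank 3.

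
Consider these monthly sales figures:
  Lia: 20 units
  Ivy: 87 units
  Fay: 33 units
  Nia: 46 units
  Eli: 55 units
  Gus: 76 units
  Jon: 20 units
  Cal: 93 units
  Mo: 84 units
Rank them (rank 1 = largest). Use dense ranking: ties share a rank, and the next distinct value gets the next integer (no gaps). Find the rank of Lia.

8

Sorted (descending): 93, 87, 84, 76, 55, 46, 33, 20, 20
The 2 values of 20 share dense rank 8.
Remaining distinct values take the next consecutive integers.
Lia has value 20 units → rank 8.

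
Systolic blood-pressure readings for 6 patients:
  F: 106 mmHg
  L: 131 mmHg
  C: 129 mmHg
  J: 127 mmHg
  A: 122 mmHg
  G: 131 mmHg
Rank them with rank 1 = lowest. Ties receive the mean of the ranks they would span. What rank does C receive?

4

Sorted (ascending): 106, 122, 127, 129, 131, 131
The 2 values of 131 occupy positions 5–6 → average rank (5+6)/2 = 5.5.
C has value 129 mmHg → rank 4.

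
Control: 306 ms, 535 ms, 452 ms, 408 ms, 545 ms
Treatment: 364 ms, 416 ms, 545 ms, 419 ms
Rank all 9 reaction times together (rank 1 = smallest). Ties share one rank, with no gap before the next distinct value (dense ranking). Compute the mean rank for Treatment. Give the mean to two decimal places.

Sorted (ascending): 306, 364, 408, 416, 419, 452, 535, 545, 545
The 2 values of 545 share dense rank 8.
Remaining distinct values take the next consecutive integers.
Treatment values → pooled ranks: 364→2, 416→4, 545→8, 419→5
Mean rank = (2 + 4 + 8 + 5) / 4 = 4.75

4.75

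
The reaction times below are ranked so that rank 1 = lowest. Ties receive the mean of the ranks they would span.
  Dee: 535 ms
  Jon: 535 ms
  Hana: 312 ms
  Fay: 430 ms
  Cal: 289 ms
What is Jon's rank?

Sorted (ascending): 289, 312, 430, 535, 535
The 2 values of 535 occupy positions 4–5 → average rank (4+5)/2 = 4.5.
Jon has value 535 ms → rank 4.5.

4.5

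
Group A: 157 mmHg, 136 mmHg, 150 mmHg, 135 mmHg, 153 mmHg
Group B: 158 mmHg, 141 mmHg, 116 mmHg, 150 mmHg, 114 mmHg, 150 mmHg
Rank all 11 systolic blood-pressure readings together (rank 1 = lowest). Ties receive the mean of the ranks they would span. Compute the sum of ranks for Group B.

33

Sorted (ascending): 114, 116, 135, 136, 141, 150, 150, 150, 153, 157, 158
The 3 values of 150 occupy positions 6–8 → average rank 7.
Group B values → pooled ranks: 158→11, 141→5, 116→2, 150→7, 114→1, 150→7
Rank sum = 11 + 5 + 2 + 7 + 1 + 7 = 33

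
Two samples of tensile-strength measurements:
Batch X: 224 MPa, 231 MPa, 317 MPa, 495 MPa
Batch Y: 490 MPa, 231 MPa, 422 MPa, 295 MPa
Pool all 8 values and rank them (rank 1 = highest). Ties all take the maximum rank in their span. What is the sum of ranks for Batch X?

20

Sorted (descending): 495, 490, 422, 317, 295, 231, 231, 224
The 2 values of 231 occupy positions 6–7 → each gets rank 7.
Batch X values → pooled ranks: 224→8, 231→7, 317→4, 495→1
Rank sum = 8 + 7 + 4 + 1 = 20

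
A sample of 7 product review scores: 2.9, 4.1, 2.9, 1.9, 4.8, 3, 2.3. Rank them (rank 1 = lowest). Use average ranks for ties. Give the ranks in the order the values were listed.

3.5, 6, 3.5, 1, 7, 5, 2

Sorted (ascending): 1.9, 2.3, 2.9, 2.9, 3, 4.1, 4.8
The 2 values of 2.9 occupy positions 3–4 → average rank (3+4)/2 = 3.5.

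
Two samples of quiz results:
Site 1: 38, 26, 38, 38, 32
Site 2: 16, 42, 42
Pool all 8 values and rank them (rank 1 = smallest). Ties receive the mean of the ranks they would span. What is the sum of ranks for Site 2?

Sorted (ascending): 16, 26, 32, 38, 38, 38, 42, 42
The 3 values of 38 occupy positions 4–6 → average rank 5.
The 2 values of 42 occupy positions 7–8 → average rank (7+8)/2 = 7.5.
Site 2 values → pooled ranks: 16→1, 42→7.5, 42→7.5
Rank sum = 1 + 7.5 + 7.5 = 16

16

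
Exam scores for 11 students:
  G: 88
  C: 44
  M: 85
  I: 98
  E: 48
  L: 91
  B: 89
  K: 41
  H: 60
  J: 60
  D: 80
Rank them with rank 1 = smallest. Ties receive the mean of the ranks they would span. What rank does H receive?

4.5

Sorted (ascending): 41, 44, 48, 60, 60, 80, 85, 88, 89, 91, 98
The 2 values of 60 occupy positions 4–5 → average rank (4+5)/2 = 4.5.
H has value 60 → rank 4.5.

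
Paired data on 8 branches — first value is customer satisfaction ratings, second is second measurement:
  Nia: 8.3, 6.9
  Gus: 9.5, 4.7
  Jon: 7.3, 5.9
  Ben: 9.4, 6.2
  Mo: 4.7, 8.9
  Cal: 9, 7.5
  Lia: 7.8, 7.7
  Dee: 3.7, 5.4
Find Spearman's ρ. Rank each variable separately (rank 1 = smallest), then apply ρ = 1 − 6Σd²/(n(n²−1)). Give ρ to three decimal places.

-0.238

Ranks of variable 1: 5, 8, 3, 7, 2, 6, 4, 1
Ranks of variable 2: 5, 1, 3, 4, 8, 6, 7, 2
d = r₁ − r₂: 0, 7, 0, 3, -6, 0, -3, -1
d²: 0, 49, 0, 9, 36, 0, 9, 1; Σd² = 104
ρ = 1 − 6·104/(8·63) = 1 − 624/504 = -0.238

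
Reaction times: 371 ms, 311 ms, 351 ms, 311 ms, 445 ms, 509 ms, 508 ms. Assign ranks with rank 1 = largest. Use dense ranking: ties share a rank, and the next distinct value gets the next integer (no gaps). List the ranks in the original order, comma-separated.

Sorted (descending): 509, 508, 445, 371, 351, 311, 311
The 2 values of 311 share dense rank 6.
Remaining distinct values take the next consecutive integers.

4, 6, 5, 6, 3, 1, 2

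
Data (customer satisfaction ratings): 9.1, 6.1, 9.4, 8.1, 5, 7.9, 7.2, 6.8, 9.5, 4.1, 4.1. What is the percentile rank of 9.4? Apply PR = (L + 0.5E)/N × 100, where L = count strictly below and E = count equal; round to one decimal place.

N = 11.
Strictly below 9.4: 9. Equal to 9.4: 1.
PR = (9 + 0.5·1)/11 × 100 = 86.4

86.4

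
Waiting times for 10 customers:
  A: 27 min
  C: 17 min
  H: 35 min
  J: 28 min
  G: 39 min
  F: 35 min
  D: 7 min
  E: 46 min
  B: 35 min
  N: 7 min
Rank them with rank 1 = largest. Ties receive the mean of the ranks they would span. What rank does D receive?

9.5

Sorted (descending): 46, 39, 35, 35, 35, 28, 27, 17, 7, 7
The 3 values of 35 occupy positions 3–5 → average rank 4.
The 2 values of 7 occupy positions 9–10 → average rank (9+10)/2 = 9.5.
D has value 7 min → rank 9.5.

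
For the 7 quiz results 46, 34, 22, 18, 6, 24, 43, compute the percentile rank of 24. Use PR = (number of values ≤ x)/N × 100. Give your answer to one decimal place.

57.1

N = 7.
Strictly below 24: 3. Equal to 24: 1.
PR = 4/7 × 100 = 57.1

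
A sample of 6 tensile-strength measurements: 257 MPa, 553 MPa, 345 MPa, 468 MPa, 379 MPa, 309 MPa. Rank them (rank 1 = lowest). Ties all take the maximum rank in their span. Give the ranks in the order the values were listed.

Sorted (ascending): 257, 309, 345, 379, 468, 553
No ties — each value takes its position as its rank.

1, 6, 3, 5, 4, 2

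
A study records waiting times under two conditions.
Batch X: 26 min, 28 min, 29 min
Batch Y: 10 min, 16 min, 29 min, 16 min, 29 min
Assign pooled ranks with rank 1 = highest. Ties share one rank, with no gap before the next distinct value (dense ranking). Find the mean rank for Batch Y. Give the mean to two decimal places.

3.00

Sorted (descending): 29, 29, 29, 28, 26, 16, 16, 10
The 3 values of 29 share dense rank 1.
The 2 values of 16 share dense rank 4.
Remaining distinct values take the next consecutive integers.
Batch Y values → pooled ranks: 10→5, 16→4, 29→1, 16→4, 29→1
Mean rank = (5 + 4 + 1 + 4 + 1) / 5 = 3.00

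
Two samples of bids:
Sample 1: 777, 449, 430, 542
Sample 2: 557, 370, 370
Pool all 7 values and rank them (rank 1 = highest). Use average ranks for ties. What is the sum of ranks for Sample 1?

13

Sorted (descending): 777, 557, 542, 449, 430, 370, 370
The 2 values of 370 occupy positions 6–7 → average rank (6+7)/2 = 6.5.
Sample 1 values → pooled ranks: 777→1, 449→4, 430→5, 542→3
Rank sum = 1 + 4 + 5 + 3 = 13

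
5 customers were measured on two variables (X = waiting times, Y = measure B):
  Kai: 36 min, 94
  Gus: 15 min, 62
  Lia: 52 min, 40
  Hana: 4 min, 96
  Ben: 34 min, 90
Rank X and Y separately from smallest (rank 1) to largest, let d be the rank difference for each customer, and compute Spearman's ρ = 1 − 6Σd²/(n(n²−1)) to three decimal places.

Ranks of variable 1: 4, 2, 5, 1, 3
Ranks of variable 2: 4, 2, 1, 5, 3
d = r₁ − r₂: 0, 0, 4, -4, 0
d²: 0, 0, 16, 16, 0; Σd² = 32
ρ = 1 − 6·32/(5·24) = 1 − 192/120 = -0.600

-0.600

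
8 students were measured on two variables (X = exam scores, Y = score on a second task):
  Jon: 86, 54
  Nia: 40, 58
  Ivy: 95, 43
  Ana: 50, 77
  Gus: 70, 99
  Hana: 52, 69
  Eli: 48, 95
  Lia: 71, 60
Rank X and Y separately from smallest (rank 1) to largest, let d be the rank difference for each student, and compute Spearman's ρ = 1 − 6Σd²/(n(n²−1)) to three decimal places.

-0.500

Ranks of variable 1: 7, 1, 8, 3, 5, 4, 2, 6
Ranks of variable 2: 2, 3, 1, 6, 8, 5, 7, 4
d = r₁ − r₂: 5, -2, 7, -3, -3, -1, -5, 2
d²: 25, 4, 49, 9, 9, 1, 25, 4; Σd² = 126
ρ = 1 − 6·126/(8·63) = 1 − 756/504 = -0.500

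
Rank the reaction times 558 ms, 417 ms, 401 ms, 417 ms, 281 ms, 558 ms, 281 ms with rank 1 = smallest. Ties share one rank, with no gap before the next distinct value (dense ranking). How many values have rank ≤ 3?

5

Sorted (ascending): 281, 281, 401, 417, 417, 558, 558
The 2 values of 281 share dense rank 1.
The 2 values of 417 share dense rank 3.
The 2 values of 558 share dense rank 4.
Remaining distinct values take the next consecutive integers.
Ranks ≤ 3: {1, 1, 2, 3, 3} → 5 values.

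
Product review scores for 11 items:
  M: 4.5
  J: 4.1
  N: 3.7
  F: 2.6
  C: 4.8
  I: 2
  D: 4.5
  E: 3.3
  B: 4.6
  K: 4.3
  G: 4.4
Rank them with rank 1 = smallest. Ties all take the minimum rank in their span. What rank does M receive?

8

Sorted (ascending): 2, 2.6, 3.3, 3.7, 4.1, 4.3, 4.4, 4.5, 4.5, 4.6, 4.8
The 2 values of 4.5 occupy positions 8–9 → each gets rank 8.
M has value 4.5 → rank 8.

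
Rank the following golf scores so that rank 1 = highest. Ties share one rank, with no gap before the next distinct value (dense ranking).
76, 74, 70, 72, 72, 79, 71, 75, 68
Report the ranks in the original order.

2, 4, 7, 5, 5, 1, 6, 3, 8

Sorted (descending): 79, 76, 75, 74, 72, 72, 71, 70, 68
The 2 values of 72 share dense rank 5.
Remaining distinct values take the next consecutive integers.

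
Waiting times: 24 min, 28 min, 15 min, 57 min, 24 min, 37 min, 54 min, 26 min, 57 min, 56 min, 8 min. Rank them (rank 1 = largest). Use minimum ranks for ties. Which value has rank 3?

56

Sorted (descending): 57, 57, 56, 54, 37, 28, 26, 24, 24, 15, 8
The 2 values of 57 occupy positions 1–2 → each gets rank 1.
The 2 values of 24 occupy positions 8–9 → each gets rank 8.
Rank 3 → value 56.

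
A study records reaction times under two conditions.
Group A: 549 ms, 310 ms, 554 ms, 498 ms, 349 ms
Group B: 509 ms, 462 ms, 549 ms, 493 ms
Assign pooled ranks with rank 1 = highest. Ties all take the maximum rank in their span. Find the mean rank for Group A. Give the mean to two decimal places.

5.20

Sorted (descending): 554, 549, 549, 509, 498, 493, 462, 349, 310
The 2 values of 549 occupy positions 2–3 → each gets rank 3.
Group A values → pooled ranks: 549→3, 310→9, 554→1, 498→5, 349→8
Mean rank = (3 + 9 + 1 + 5 + 8) / 5 = 5.20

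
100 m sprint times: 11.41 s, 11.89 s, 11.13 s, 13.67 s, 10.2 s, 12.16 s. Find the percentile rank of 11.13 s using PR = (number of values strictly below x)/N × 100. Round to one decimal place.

N = 6.
Strictly below 11.13: 1. Equal to 11.13: 1.
PR = 1/6 × 100 = 16.7

16.7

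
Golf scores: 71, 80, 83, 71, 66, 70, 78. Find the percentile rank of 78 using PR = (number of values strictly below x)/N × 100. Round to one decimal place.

N = 7.
Strictly below 78: 4. Equal to 78: 1.
PR = 4/7 × 100 = 57.1

57.1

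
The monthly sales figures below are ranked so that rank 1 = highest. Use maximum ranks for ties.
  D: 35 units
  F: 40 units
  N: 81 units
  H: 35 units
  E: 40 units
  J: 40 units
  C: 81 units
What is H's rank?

Sorted (descending): 81, 81, 40, 40, 40, 35, 35
The 2 values of 81 occupy positions 1–2 → each gets rank 2.
The 3 values of 40 occupy positions 3–5 → each gets rank 5.
The 2 values of 35 occupy positions 6–7 → each gets rank 7.
H has value 35 units → rank 7.

7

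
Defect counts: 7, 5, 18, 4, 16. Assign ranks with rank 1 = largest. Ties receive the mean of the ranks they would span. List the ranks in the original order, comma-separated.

Sorted (descending): 18, 16, 7, 5, 4
No ties — each value takes its position as its rank.

3, 4, 1, 5, 2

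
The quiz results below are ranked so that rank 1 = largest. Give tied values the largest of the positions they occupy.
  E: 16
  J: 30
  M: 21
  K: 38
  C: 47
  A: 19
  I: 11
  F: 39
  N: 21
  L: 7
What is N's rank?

Sorted (descending): 47, 39, 38, 30, 21, 21, 19, 16, 11, 7
The 2 values of 21 occupy positions 5–6 → each gets rank 6.
N has value 21 → rank 6.

6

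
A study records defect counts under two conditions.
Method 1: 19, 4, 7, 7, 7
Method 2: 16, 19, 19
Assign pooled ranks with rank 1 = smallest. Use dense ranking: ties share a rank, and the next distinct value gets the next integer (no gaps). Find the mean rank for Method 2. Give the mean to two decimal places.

3.67

Sorted (ascending): 4, 7, 7, 7, 16, 19, 19, 19
The 3 values of 7 share dense rank 2.
The 3 values of 19 share dense rank 4.
Remaining distinct values take the next consecutive integers.
Method 2 values → pooled ranks: 16→3, 19→4, 19→4
Mean rank = (3 + 4 + 4) / 3 = 3.67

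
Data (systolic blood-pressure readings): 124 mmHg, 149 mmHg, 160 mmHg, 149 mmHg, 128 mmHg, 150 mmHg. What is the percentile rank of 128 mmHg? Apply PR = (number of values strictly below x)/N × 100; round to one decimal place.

16.7

N = 6.
Strictly below 128: 1. Equal to 128: 1.
PR = 1/6 × 100 = 16.7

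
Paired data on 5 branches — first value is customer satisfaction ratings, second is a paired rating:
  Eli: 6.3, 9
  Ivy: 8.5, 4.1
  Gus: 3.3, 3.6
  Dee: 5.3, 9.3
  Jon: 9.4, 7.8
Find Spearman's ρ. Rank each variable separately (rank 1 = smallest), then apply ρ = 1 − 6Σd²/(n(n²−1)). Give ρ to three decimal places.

0.100

Ranks of variable 1: 3, 4, 1, 2, 5
Ranks of variable 2: 4, 2, 1, 5, 3
d = r₁ − r₂: -1, 2, 0, -3, 2
d²: 1, 4, 0, 9, 4; Σd² = 18
ρ = 1 − 6·18/(5·24) = 1 − 108/120 = 0.100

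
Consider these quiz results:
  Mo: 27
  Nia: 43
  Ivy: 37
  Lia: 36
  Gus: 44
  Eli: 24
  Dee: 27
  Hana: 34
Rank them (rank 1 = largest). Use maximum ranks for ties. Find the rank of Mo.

Sorted (descending): 44, 43, 37, 36, 34, 27, 27, 24
The 2 values of 27 occupy positions 6–7 → each gets rank 7.
Mo has value 27 → rank 7.

7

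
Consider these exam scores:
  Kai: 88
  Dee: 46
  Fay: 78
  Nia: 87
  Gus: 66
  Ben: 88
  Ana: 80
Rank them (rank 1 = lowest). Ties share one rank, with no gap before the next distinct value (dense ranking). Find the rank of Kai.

6

Sorted (ascending): 46, 66, 78, 80, 87, 88, 88
The 2 values of 88 share dense rank 6.
Remaining distinct values take the next consecutive integers.
Kai has value 88 → rank 6.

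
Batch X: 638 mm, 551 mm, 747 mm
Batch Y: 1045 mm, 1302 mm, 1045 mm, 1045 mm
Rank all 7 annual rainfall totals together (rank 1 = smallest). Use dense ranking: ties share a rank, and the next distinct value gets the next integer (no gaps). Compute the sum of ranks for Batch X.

6

Sorted (ascending): 551, 638, 747, 1045, 1045, 1045, 1302
The 3 values of 1045 share dense rank 4.
Remaining distinct values take the next consecutive integers.
Batch X values → pooled ranks: 638→2, 551→1, 747→3
Rank sum = 2 + 1 + 3 = 6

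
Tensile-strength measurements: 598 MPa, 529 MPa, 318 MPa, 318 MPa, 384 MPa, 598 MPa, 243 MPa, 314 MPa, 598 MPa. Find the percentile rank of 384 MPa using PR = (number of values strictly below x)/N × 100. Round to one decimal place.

44.4

N = 9.
Strictly below 384: 4. Equal to 384: 1.
PR = 4/9 × 100 = 44.4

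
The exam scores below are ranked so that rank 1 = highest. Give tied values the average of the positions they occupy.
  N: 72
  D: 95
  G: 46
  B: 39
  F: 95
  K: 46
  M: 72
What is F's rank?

1.5

Sorted (descending): 95, 95, 72, 72, 46, 46, 39
The 2 values of 95 occupy positions 1–2 → average rank (1+2)/2 = 1.5.
The 2 values of 72 occupy positions 3–4 → average rank (3+4)/2 = 3.5.
The 2 values of 46 occupy positions 5–6 → average rank (5+6)/2 = 5.5.
F has value 95 → rank 1.5.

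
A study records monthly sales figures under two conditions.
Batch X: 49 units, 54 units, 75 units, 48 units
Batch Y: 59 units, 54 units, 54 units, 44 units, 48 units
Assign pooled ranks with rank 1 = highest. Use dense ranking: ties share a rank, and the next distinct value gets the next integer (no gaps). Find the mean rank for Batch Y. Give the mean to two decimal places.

3.80

Sorted (descending): 75, 59, 54, 54, 54, 49, 48, 48, 44
The 3 values of 54 share dense rank 3.
The 2 values of 48 share dense rank 5.
Remaining distinct values take the next consecutive integers.
Batch Y values → pooled ranks: 59→2, 54→3, 54→3, 44→6, 48→5
Mean rank = (2 + 3 + 3 + 6 + 5) / 5 = 3.80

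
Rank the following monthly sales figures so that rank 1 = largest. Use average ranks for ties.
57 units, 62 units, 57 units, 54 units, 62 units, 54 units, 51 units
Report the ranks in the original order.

3.5, 1.5, 3.5, 5.5, 1.5, 5.5, 7

Sorted (descending): 62, 62, 57, 57, 54, 54, 51
The 2 values of 62 occupy positions 1–2 → average rank (1+2)/2 = 1.5.
The 2 values of 57 occupy positions 3–4 → average rank (3+4)/2 = 3.5.
The 2 values of 54 occupy positions 5–6 → average rank (5+6)/2 = 5.5.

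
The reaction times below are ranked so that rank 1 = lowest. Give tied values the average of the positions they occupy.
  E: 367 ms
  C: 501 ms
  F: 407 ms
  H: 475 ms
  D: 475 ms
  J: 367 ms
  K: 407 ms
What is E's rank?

1.5

Sorted (ascending): 367, 367, 407, 407, 475, 475, 501
The 2 values of 367 occupy positions 1–2 → average rank (1+2)/2 = 1.5.
The 2 values of 407 occupy positions 3–4 → average rank (3+4)/2 = 3.5.
The 2 values of 475 occupy positions 5–6 → average rank (5+6)/2 = 5.5.
E has value 367 ms → rank 1.5.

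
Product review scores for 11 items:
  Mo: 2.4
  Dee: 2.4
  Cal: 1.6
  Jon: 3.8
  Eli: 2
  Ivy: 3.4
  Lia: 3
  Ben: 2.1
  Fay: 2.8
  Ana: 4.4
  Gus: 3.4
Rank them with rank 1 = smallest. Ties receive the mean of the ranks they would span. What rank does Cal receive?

Sorted (ascending): 1.6, 2, 2.1, 2.4, 2.4, 2.8, 3, 3.4, 3.4, 3.8, 4.4
The 2 values of 2.4 occupy positions 4–5 → average rank (4+5)/2 = 4.5.
The 2 values of 3.4 occupy positions 8–9 → average rank (8+9)/2 = 8.5.
Cal has value 1.6 → rank 1.

1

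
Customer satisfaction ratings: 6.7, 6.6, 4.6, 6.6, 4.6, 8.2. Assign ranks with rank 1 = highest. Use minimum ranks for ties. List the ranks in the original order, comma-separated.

2, 3, 5, 3, 5, 1

Sorted (descending): 8.2, 6.7, 6.6, 6.6, 4.6, 4.6
The 2 values of 6.6 occupy positions 3–4 → each gets rank 3.
The 2 values of 4.6 occupy positions 5–6 → each gets rank 5.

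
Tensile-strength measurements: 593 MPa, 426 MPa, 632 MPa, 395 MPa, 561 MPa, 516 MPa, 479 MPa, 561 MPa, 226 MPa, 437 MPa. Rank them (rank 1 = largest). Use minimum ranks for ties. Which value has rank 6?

479

Sorted (descending): 632, 593, 561, 561, 516, 479, 437, 426, 395, 226
The 2 values of 561 occupy positions 3–4 → each gets rank 3.
Rank 6 → value 479.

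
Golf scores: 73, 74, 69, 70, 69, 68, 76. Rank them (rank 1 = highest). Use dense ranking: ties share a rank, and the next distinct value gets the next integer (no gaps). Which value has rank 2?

Sorted (descending): 76, 74, 73, 70, 69, 69, 68
The 2 values of 69 share dense rank 5.
Remaining distinct values take the next consecutive integers.
Rank 2 → value 74.

74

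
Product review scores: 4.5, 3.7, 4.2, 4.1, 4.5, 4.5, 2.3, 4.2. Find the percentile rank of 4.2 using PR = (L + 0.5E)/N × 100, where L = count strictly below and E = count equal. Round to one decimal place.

N = 8.
Strictly below 4.2: 3. Equal to 4.2: 2.
PR = (3 + 0.5·2)/8 × 100 = 50.0

50.0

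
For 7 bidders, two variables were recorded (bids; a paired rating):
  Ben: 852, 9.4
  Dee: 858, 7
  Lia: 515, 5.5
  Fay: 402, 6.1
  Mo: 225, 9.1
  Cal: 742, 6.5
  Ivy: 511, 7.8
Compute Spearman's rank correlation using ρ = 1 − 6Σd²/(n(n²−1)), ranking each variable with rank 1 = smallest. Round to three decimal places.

Ranks of variable 1: 6, 7, 4, 2, 1, 5, 3
Ranks of variable 2: 7, 4, 1, 2, 6, 3, 5
d = r₁ − r₂: -1, 3, 3, 0, -5, 2, -2
d²: 1, 9, 9, 0, 25, 4, 4; Σd² = 52
ρ = 1 − 6·52/(7·48) = 1 − 312/336 = 0.071

0.071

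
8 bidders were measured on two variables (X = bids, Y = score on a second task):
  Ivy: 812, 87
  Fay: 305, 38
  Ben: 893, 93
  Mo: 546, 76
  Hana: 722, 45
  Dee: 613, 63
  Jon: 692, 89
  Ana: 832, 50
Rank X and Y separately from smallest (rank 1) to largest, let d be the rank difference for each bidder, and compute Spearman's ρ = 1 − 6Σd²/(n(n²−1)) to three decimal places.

Ranks of variable 1: 6, 1, 8, 2, 5, 3, 4, 7
Ranks of variable 2: 6, 1, 8, 5, 2, 4, 7, 3
d = r₁ − r₂: 0, 0, 0, -3, 3, -1, -3, 4
d²: 0, 0, 0, 9, 9, 1, 9, 16; Σd² = 44
ρ = 1 − 6·44/(8·63) = 1 − 264/504 = 0.476

0.476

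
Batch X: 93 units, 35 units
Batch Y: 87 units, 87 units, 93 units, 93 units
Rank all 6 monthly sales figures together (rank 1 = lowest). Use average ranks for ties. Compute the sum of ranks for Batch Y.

15

Sorted (ascending): 35, 87, 87, 93, 93, 93
The 2 values of 87 occupy positions 2–3 → average rank (2+3)/2 = 2.5.
The 3 values of 93 occupy positions 4–6 → average rank 5.
Batch Y values → pooled ranks: 87→2.5, 87→2.5, 93→5, 93→5
Rank sum = 2.5 + 2.5 + 5 + 5 = 15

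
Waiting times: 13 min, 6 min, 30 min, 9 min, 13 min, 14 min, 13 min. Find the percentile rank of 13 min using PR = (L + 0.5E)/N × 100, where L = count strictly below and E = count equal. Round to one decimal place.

N = 7.
Strictly below 13: 2. Equal to 13: 3.
PR = (2 + 0.5·3)/7 × 100 = 50.0

50.0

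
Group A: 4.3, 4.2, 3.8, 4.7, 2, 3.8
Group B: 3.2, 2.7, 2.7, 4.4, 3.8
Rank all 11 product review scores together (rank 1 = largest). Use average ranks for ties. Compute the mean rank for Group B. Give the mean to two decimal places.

7.00

Sorted (descending): 4.7, 4.4, 4.3, 4.2, 3.8, 3.8, 3.8, 3.2, 2.7, 2.7, 2
The 3 values of 3.8 occupy positions 5–7 → average rank 6.
The 2 values of 2.7 occupy positions 9–10 → average rank (9+10)/2 = 9.5.
Group B values → pooled ranks: 3.2→8, 2.7→9.5, 2.7→9.5, 4.4→2, 3.8→6
Mean rank = (8 + 9.5 + 9.5 + 2 + 6) / 5 = 7.00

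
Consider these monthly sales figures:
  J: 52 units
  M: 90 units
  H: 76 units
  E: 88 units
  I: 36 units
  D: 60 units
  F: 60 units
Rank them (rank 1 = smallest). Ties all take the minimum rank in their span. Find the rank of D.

3

Sorted (ascending): 36, 52, 60, 60, 76, 88, 90
The 2 values of 60 occupy positions 3–4 → each gets rank 3.
D has value 60 units → rank 3.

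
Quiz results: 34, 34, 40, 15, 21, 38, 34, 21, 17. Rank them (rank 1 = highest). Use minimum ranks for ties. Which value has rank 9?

15

Sorted (descending): 40, 38, 34, 34, 34, 21, 21, 17, 15
The 3 values of 34 occupy positions 3–5 → each gets rank 3.
The 2 values of 21 occupy positions 6–7 → each gets rank 6.
Rank 9 → value 15.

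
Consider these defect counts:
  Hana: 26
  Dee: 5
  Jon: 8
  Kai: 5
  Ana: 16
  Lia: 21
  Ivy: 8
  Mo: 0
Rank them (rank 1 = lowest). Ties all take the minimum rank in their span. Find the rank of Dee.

Sorted (ascending): 0, 5, 5, 8, 8, 16, 21, 26
The 2 values of 5 occupy positions 2–3 → each gets rank 2.
The 2 values of 8 occupy positions 4–5 → each gets rank 4.
Dee has value 5 → rank 2.

2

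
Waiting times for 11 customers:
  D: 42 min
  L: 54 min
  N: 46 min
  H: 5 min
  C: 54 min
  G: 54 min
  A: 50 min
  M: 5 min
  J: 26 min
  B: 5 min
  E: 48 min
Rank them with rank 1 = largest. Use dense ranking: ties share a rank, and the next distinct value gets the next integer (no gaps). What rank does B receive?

7

Sorted (descending): 54, 54, 54, 50, 48, 46, 42, 26, 5, 5, 5
The 3 values of 54 share dense rank 1.
The 3 values of 5 share dense rank 7.
Remaining distinct values take the next consecutive integers.
B has value 5 min → rank 7.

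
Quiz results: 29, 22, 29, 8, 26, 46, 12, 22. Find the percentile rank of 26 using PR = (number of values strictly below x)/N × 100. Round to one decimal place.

N = 8.
Strictly below 26: 4. Equal to 26: 1.
PR = 4/8 × 100 = 50.0

50.0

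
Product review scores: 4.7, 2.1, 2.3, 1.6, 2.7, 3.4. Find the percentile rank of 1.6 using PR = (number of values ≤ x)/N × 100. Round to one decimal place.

N = 6.
Strictly below 1.6: 0. Equal to 1.6: 1.
PR = 1/6 × 100 = 16.7

16.7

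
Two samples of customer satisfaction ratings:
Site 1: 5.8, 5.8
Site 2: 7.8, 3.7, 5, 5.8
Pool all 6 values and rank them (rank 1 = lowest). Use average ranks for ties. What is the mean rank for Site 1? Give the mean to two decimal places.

Sorted (ascending): 3.7, 5, 5.8, 5.8, 5.8, 7.8
The 3 values of 5.8 occupy positions 3–5 → average rank 4.
Site 1 values → pooled ranks: 5.8→4, 5.8→4
Mean rank = (4 + 4) / 2 = 4.00

4.00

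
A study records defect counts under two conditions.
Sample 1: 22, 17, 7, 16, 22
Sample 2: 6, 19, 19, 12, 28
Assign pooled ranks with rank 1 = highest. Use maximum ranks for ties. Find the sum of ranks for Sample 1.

28

Sorted (descending): 28, 22, 22, 19, 19, 17, 16, 12, 7, 6
The 2 values of 22 occupy positions 2–3 → each gets rank 3.
The 2 values of 19 occupy positions 4–5 → each gets rank 5.
Sample 1 values → pooled ranks: 22→3, 17→6, 7→9, 16→7, 22→3
Rank sum = 3 + 6 + 9 + 7 + 3 = 28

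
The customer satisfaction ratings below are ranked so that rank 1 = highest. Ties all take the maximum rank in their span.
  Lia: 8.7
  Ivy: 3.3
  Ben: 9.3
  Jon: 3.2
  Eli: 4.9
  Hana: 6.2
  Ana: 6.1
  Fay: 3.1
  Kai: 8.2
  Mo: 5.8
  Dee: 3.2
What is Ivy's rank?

Sorted (descending): 9.3, 8.7, 8.2, 6.2, 6.1, 5.8, 4.9, 3.3, 3.2, 3.2, 3.1
The 2 values of 3.2 occupy positions 9–10 → each gets rank 10.
Ivy has value 3.3 → rank 8.

8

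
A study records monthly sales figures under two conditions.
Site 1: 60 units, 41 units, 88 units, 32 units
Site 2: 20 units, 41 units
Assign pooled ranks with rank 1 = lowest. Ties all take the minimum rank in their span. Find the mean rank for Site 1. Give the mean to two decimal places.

Sorted (ascending): 20, 32, 41, 41, 60, 88
The 2 values of 41 occupy positions 3–4 → each gets rank 3.
Site 1 values → pooled ranks: 60→5, 41→3, 88→6, 32→2
Mean rank = (5 + 3 + 6 + 2) / 4 = 4.00

4.00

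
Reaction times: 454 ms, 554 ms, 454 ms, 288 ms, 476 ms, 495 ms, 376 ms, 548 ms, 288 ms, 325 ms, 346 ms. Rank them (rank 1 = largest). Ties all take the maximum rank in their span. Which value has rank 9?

Sorted (descending): 554, 548, 495, 476, 454, 454, 376, 346, 325, 288, 288
The 2 values of 454 occupy positions 5–6 → each gets rank 6.
The 2 values of 288 occupy positions 10–11 → each gets rank 11.
Rank 9 → value 325.

325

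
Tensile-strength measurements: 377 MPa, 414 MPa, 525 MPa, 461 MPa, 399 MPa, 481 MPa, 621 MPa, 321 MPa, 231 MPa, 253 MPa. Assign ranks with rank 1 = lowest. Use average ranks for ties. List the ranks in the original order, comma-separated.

4, 6, 9, 7, 5, 8, 10, 3, 1, 2

Sorted (ascending): 231, 253, 321, 377, 399, 414, 461, 481, 525, 621
No ties — each value takes its position as its rank.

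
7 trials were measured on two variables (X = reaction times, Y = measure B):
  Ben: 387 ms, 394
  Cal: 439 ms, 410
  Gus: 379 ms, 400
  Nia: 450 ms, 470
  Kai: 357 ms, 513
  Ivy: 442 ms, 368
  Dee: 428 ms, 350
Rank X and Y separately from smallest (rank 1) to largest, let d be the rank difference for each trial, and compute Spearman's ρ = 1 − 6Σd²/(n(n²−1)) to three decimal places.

Ranks of variable 1: 3, 5, 2, 7, 1, 6, 4
Ranks of variable 2: 3, 5, 4, 6, 7, 2, 1
d = r₁ − r₂: 0, 0, -2, 1, -6, 4, 3
d²: 0, 0, 4, 1, 36, 16, 9; Σd² = 66
ρ = 1 − 6·66/(7·48) = 1 − 396/336 = -0.179

-0.179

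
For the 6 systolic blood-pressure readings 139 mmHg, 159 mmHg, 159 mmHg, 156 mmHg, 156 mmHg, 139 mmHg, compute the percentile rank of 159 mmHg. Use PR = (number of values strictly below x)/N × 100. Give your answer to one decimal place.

N = 6.
Strictly below 159: 4. Equal to 159: 2.
PR = 4/6 × 100 = 66.7

66.7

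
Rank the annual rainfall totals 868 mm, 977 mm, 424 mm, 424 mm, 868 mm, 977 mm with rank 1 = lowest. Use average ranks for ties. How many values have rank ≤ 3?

Sorted (ascending): 424, 424, 868, 868, 977, 977
The 2 values of 424 occupy positions 1–2 → average rank (1+2)/2 = 1.5.
The 2 values of 868 occupy positions 3–4 → average rank (3+4)/2 = 3.5.
The 2 values of 977 occupy positions 5–6 → average rank (5+6)/2 = 5.5.
Ranks ≤ 3: {1.5, 1.5} → 2 values.

2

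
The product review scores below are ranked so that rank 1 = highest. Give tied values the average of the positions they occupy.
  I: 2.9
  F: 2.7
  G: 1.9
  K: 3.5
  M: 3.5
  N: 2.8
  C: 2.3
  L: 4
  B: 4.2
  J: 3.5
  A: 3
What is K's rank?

4

Sorted (descending): 4.2, 4, 3.5, 3.5, 3.5, 3, 2.9, 2.8, 2.7, 2.3, 1.9
The 3 values of 3.5 occupy positions 3–5 → average rank 4.
K has value 3.5 → rank 4.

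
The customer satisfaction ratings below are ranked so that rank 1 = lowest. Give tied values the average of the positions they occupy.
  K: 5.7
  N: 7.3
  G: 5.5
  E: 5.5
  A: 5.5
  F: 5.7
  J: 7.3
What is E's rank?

2

Sorted (ascending): 5.5, 5.5, 5.5, 5.7, 5.7, 7.3, 7.3
The 3 values of 5.5 occupy positions 1–3 → average rank 2.
The 2 values of 5.7 occupy positions 4–5 → average rank (4+5)/2 = 4.5.
The 2 values of 7.3 occupy positions 6–7 → average rank (6+7)/2 = 6.5.
E has value 5.5 → rank 2.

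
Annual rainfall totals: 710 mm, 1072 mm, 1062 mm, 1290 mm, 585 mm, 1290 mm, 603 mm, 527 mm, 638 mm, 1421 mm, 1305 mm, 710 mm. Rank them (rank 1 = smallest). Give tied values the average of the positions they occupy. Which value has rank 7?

1062

Sorted (ascending): 527, 585, 603, 638, 710, 710, 1062, 1072, 1290, 1290, 1305, 1421
The 2 values of 710 occupy positions 5–6 → average rank (5+6)/2 = 5.5.
The 2 values of 1290 occupy positions 9–10 → average rank (9+10)/2 = 9.5.
Rank 7 → value 1062.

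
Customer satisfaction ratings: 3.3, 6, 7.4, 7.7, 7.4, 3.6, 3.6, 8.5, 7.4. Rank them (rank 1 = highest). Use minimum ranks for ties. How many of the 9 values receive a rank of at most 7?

8

Sorted (descending): 8.5, 7.7, 7.4, 7.4, 7.4, 6, 3.6, 3.6, 3.3
The 3 values of 7.4 occupy positions 3–5 → each gets rank 3.
The 2 values of 3.6 occupy positions 7–8 → each gets rank 7.
Ranks ≤ 7: {1, 2, 3, 3, 3, 6, 7, 7} → 8 values.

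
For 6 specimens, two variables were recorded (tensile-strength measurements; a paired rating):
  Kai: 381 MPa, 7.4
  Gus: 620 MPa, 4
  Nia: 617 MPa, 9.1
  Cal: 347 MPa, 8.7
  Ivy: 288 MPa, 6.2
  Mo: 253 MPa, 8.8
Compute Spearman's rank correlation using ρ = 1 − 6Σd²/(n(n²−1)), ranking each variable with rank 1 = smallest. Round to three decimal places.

-0.257

Ranks of variable 1: 4, 6, 5, 3, 2, 1
Ranks of variable 2: 3, 1, 6, 4, 2, 5
d = r₁ − r₂: 1, 5, -1, -1, 0, -4
d²: 1, 25, 1, 1, 0, 16; Σd² = 44
ρ = 1 − 6·44/(6·35) = 1 − 264/210 = -0.257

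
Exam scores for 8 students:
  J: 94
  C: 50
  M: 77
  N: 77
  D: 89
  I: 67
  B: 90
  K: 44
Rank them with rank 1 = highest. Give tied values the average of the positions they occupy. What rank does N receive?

Sorted (descending): 94, 90, 89, 77, 77, 67, 50, 44
The 2 values of 77 occupy positions 4–5 → average rank (4+5)/2 = 4.5.
N has value 77 → rank 4.5.

4.5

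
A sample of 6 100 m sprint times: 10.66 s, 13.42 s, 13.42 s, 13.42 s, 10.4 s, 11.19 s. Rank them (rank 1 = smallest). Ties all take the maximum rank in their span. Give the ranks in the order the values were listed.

2, 6, 6, 6, 1, 3

Sorted (ascending): 10.4, 10.66, 11.19, 13.42, 13.42, 13.42
The 3 values of 13.42 occupy positions 4–6 → each gets rank 6.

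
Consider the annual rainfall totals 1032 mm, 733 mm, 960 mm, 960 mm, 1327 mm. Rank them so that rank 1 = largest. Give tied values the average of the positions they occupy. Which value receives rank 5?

Sorted (descending): 1327, 1032, 960, 960, 733
The 2 values of 960 occupy positions 3–4 → average rank (3+4)/2 = 3.5.
Rank 5 → value 733.

733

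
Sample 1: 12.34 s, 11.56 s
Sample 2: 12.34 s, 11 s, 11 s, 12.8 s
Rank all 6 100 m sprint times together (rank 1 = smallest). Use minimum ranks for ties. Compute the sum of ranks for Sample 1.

7

Sorted (ascending): 11, 11, 11.56, 12.34, 12.34, 12.8
The 2 values of 11 occupy positions 1–2 → each gets rank 1.
The 2 values of 12.34 occupy positions 4–5 → each gets rank 4.
Sample 1 values → pooled ranks: 12.34→4, 11.56→3
Rank sum = 4 + 3 = 7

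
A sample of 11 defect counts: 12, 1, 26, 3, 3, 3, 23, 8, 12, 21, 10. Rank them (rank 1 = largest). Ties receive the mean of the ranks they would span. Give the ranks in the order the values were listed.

Sorted (descending): 26, 23, 21, 12, 12, 10, 8, 3, 3, 3, 1
The 2 values of 12 occupy positions 4–5 → average rank (4+5)/2 = 4.5.
The 3 values of 3 occupy positions 8–10 → average rank 9.

4.5, 11, 1, 9, 9, 9, 2, 7, 4.5, 3, 6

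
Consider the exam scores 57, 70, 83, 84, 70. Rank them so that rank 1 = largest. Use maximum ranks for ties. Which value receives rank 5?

57

Sorted (descending): 84, 83, 70, 70, 57
The 2 values of 70 occupy positions 3–4 → each gets rank 4.
Rank 5 → value 57.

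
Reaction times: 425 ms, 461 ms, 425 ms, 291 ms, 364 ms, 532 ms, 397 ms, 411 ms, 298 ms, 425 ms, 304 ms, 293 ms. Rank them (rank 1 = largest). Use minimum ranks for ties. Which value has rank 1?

Sorted (descending): 532, 461, 425, 425, 425, 411, 397, 364, 304, 298, 293, 291
The 3 values of 425 occupy positions 3–5 → each gets rank 3.
Rank 1 → value 532.

532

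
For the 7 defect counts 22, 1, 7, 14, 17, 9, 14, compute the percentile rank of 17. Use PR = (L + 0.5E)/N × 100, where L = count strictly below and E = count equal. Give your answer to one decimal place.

N = 7.
Strictly below 17: 5. Equal to 17: 1.
PR = (5 + 0.5·1)/7 × 100 = 78.6

78.6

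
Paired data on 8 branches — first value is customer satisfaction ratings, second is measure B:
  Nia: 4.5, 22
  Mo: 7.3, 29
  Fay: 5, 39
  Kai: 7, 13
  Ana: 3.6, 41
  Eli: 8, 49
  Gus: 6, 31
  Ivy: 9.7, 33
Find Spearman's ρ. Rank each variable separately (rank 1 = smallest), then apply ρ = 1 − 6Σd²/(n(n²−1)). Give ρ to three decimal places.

Ranks of variable 1: 2, 6, 3, 5, 1, 7, 4, 8
Ranks of variable 2: 2, 3, 6, 1, 7, 8, 4, 5
d = r₁ − r₂: 0, 3, -3, 4, -6, -1, 0, 3
d²: 0, 9, 9, 16, 36, 1, 0, 9; Σd² = 80
ρ = 1 − 6·80/(8·63) = 1 − 480/504 = 0.048

0.048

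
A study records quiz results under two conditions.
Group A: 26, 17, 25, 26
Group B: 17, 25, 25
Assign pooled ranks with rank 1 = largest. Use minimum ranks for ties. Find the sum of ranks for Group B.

Sorted (descending): 26, 26, 25, 25, 25, 17, 17
The 2 values of 26 occupy positions 1–2 → each gets rank 1.
The 3 values of 25 occupy positions 3–5 → each gets rank 3.
The 2 values of 17 occupy positions 6–7 → each gets rank 6.
Group B values → pooled ranks: 17→6, 25→3, 25→3
Rank sum = 6 + 3 + 3 = 12

12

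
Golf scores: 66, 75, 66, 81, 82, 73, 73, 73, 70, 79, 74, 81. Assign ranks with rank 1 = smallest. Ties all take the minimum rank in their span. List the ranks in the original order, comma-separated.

Sorted (ascending): 66, 66, 70, 73, 73, 73, 74, 75, 79, 81, 81, 82
The 2 values of 66 occupy positions 1–2 → each gets rank 1.
The 3 values of 73 occupy positions 4–6 → each gets rank 4.
The 2 values of 81 occupy positions 10–11 → each gets rank 10.

1, 8, 1, 10, 12, 4, 4, 4, 3, 9, 7, 10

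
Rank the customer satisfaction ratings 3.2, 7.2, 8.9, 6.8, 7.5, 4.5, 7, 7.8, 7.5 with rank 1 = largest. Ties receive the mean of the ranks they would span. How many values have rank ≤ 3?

2

Sorted (descending): 8.9, 7.8, 7.5, 7.5, 7.2, 7, 6.8, 4.5, 3.2
The 2 values of 7.5 occupy positions 3–4 → average rank (3+4)/2 = 3.5.
Ranks ≤ 3: {1, 2} → 2 values.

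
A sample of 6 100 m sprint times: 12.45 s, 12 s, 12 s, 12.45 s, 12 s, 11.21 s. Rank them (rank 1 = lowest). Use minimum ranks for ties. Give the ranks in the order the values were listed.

5, 2, 2, 5, 2, 1

Sorted (ascending): 11.21, 12, 12, 12, 12.45, 12.45
The 3 values of 12 occupy positions 2–4 → each gets rank 2.
The 2 values of 12.45 occupy positions 5–6 → each gets rank 5.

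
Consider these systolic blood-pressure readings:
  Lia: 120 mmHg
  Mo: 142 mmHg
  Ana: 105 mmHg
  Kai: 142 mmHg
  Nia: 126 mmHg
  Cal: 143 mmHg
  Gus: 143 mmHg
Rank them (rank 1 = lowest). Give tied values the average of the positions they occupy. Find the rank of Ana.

Sorted (ascending): 105, 120, 126, 142, 142, 143, 143
The 2 values of 142 occupy positions 4–5 → average rank (4+5)/2 = 4.5.
The 2 values of 143 occupy positions 6–7 → average rank (6+7)/2 = 6.5.
Ana has value 105 mmHg → rank 1.

1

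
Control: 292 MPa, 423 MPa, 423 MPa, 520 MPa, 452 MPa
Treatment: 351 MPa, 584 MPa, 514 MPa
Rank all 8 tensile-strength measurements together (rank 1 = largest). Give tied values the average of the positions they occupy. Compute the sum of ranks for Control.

Sorted (descending): 584, 520, 514, 452, 423, 423, 351, 292
The 2 values of 423 occupy positions 5–6 → average rank (5+6)/2 = 5.5.
Control values → pooled ranks: 292→8, 423→5.5, 423→5.5, 520→2, 452→4
Rank sum = 8 + 5.5 + 5.5 + 2 + 4 = 25

25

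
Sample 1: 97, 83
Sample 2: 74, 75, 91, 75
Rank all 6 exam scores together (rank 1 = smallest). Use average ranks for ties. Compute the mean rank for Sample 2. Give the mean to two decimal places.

Sorted (ascending): 74, 75, 75, 83, 91, 97
The 2 values of 75 occupy positions 2–3 → average rank (2+3)/2 = 2.5.
Sample 2 values → pooled ranks: 74→1, 75→2.5, 91→5, 75→2.5
Mean rank = (1 + 2.5 + 5 + 2.5) / 4 = 2.75

2.75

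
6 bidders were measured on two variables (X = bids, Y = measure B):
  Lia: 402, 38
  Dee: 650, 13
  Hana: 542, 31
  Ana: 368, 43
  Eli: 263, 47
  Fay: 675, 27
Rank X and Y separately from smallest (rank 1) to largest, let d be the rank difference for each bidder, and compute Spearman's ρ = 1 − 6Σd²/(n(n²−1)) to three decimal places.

Ranks of variable 1: 3, 5, 4, 2, 1, 6
Ranks of variable 2: 4, 1, 3, 5, 6, 2
d = r₁ − r₂: -1, 4, 1, -3, -5, 4
d²: 1, 16, 1, 9, 25, 16; Σd² = 68
ρ = 1 − 6·68/(6·35) = 1 − 408/210 = -0.943

-0.943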